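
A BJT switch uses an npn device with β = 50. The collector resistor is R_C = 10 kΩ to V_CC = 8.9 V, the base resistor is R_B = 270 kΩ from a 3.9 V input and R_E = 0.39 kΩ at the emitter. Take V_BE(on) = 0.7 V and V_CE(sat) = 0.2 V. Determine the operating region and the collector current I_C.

Assume active. Base-emitter loop: I_B = (V_BB − V_BE)/(R_B + (β+1)R_E) = (3.9 − 0.7)/(270 + 51×0.39) = 0.011 mA.
I_C = β·I_B = 50×0.011 = 0.552 mA.
V_CE = V_CC − I_C·R_C − I_E·R_E = 8.9 − 0.552×10 − 0.563×0.39 = 3.16 V > V_CE(sat), so the active-region assumption holds.

active; I_C ≈ 0.55 mA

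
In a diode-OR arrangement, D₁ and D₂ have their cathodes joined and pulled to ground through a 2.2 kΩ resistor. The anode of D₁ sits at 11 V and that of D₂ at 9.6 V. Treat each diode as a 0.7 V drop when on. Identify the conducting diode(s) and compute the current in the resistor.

Assume both conduct. Then node N would need to be at both 11−0.7 = 10.3 V and 9.6−0.7 = 8.9 V, which is impossible.
Assume only D₁ conducts: V_N = 11 − 0.7 = 10.3 V, so I_R = 10.3/2.2 = 4.68 mA.
Check D₂: its anode-to-cathode voltage is 9.6 − 10.3 = -0.7 V < 0.7 V, so it is off. The assumption is consistent.

Only D₁ conducts; I_R ≈ 4.7 mA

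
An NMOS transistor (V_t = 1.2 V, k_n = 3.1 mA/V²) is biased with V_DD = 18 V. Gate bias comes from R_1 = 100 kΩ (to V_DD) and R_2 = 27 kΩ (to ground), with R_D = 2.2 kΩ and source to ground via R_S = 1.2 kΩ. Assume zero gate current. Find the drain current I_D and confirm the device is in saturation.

I_D ≈ 1.4 mA

V_G = V_DD·R_2/(R_1+R_2) = 18×27/127 = 3.83 V.
Assume saturation: I_D = (k_n/2)(V_GS − V_t)² with V_GS = V_G − I_D·R_S = 3.83 − 1.2·I_D.
Substituting gives 2.23·I_D² − 10.8·I_D + 10.7 = 0, with roots I_D = 1.4 or 3.43 mA.
The root I_D = 3.43 mA gives V_GS = -0.287 V ≤ V_t, so take I_D = 1.4 mA.
Then V_GS = 2.15 V and V_DS = V_DD − I_D(R_D+R_S) = 18 − 1.4×3.4 = 13.2 V.
Saturation requires V_DS ≥ V_GS − V_t = 0.95 V; 13.2 ≥ 0.95 ✓.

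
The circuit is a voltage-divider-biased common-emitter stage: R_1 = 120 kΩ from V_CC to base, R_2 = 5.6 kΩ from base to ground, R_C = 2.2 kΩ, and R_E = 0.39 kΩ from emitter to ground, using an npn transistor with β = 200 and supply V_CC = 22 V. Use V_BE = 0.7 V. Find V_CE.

Thevenize the base divider: V_Th = V_CC·R_2/(R_1+R_2) = 22×5.6/126 = 0.981 V, R_Th = R_1‖R_2 = 5.35 kΩ.
Base-emitter loop: V_Th = I_B·R_Th + V_BE + (β+1)I_B·R_E, so I_B = (0.981 − 0.7) / (5.35 + 201×0.39) = 0.00335 mA.
I_C = β·I_B = 200×0.00335 = 0.671 mA, and I_E = (β+1)I_B = 0.674 mA.
V_CE = V_CC − I_C·R_C − I_E·R_E = 22 − 0.671×2.2 − 0.674×0.39 = 20.3 V.
V_CE = 20.3 V > 0.2 V confirms active-region operation.

V_CE ≈ 20 V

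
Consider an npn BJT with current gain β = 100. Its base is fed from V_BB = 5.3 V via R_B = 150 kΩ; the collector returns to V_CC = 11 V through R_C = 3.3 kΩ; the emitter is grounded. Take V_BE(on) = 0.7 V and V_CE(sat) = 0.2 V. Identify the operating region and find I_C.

active; I_C ≈ 3.1 mA

Assume active. Base-emitter loop: I_B = (V_BB − V_BE)/R_B = (5.3 − 0.7)/150 = 0.0307 mA.
I_C = β·I_B = 100×0.0307 = 3.07 mA.
V_CE = V_CC − I_C·R_C = 11 − 3.07×3.3 = 0.88 V > V_CE(sat), so the active-region assumption holds.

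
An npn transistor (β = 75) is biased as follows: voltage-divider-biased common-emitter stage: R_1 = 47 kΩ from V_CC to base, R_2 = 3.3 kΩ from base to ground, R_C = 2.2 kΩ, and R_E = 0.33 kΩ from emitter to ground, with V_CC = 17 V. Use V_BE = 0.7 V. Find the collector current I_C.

I_C ≈ 1.1 mA

Thevenize the base divider: V_Th = V_CC·R_2/(R_1+R_2) = 17×3.3/50.3 = 1.12 V, R_Th = R_1‖R_2 = 3.08 kΩ.
Base-emitter loop: V_Th = I_B·R_Th + V_BE + (β+1)I_B·R_E, so I_B = (1.12 − 0.7) / (3.08 + 76×0.33) = 0.0147 mA.
I_C = β·I_B = 75×0.0147 = 1.11 mA, and I_E = (β+1)I_B = 1.12 mA.
V_CE = V_CC − I_C·R_C − I_E·R_E = 17 − 1.11×2.2 − 1.12×0.33 = 14.2 V.
V_CE = 14.2 V > 0.2 V confirms active-region operation.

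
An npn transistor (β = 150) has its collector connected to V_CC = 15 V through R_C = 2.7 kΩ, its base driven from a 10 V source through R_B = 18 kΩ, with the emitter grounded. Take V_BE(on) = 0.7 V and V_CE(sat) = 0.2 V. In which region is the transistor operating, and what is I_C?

saturation; I_C ≈ 5.5 mA

Assume active: I_B = (10 − 0.7)/18 = 0.517 mA, giving I_C = β·I_B = 77.5 mA.
But then V_CE = 15 − 77.5×2.7 = -194 V < V_CE(sat) = 0.2 V — impossible in the active region.
So the transistor is saturated. With V_CE = 0.2 V, I_C = (V_CC − 0.2)/R_C = 14.8/2.7 = 5.48 mA.
Check: β·I_B = 77.5 mA > I_C = 5.48 mA, confirming saturation.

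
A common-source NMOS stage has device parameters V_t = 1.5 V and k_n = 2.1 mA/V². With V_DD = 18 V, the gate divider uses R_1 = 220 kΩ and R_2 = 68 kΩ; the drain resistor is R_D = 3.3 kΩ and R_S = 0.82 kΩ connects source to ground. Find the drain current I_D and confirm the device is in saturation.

V_G = V_DD·R_2/(R_1+R_2) = 18×68/288 = 4.25 V.
Assume saturation: I_D = (k_n/2)(V_GS − V_t)² with V_GS = V_G − I_D·R_S = 4.25 − 0.82·I_D.
Substituting gives 0.706·I_D² − 5.74·I_D + 7.94 = 0, with roots I_D = 1.77 or 6.35 mA.
The root I_D = 6.35 mA gives V_GS = -0.96 V ≤ V_t, so take I_D = 1.77 mA.
Then V_GS = 2.8 V and V_DS = V_DD − I_D(R_D+R_S) = 18 − 1.77×4.12 = 10.7 V.
Saturation requires V_DS ≥ V_GS − V_t = 1.3 V; 10.7 ≥ 1.3 ✓.

I_D ≈ 1.8 mA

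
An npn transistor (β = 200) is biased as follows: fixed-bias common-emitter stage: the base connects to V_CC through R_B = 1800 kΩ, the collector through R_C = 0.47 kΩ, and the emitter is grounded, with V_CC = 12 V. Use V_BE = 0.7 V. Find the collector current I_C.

I_C ≈ 1.3 mA

Base loop: V_CC = I_B·R_B + V_BE, so I_B = (12 − 0.7)/1800 kΩ = 0.00628 mA.
In the active region I_C = β·I_B = 200 × 0.00628 = 1.26 mA.
Collector loop: V_CE = V_CC − I_C·R_C = 12 − 1.26×0.47 = 11.4 V.
Since V_CE = 11.4 V > V_CE(sat) ≈ 0.2 V, the transistor is in the active region as assumed.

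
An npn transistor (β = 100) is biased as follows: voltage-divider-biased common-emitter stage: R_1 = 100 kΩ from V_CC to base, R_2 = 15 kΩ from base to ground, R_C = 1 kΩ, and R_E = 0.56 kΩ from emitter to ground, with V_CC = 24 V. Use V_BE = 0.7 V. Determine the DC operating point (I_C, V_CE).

Thevenize the base divider: V_Th = V_CC·R_2/(R_1+R_2) = 24×15/115 = 3.13 V, R_Th = R_1‖R_2 = 13 kΩ.
Base-emitter loop: V_Th = I_B·R_Th + V_BE + (β+1)I_B·R_E, so I_B = (3.13 − 0.7) / (13 + 101×0.56) = 0.0349 mA.
I_C = β·I_B = 100×0.0349 = 3.49 mA, and I_E = (β+1)I_B = 3.53 mA.
V_CE = V_CC − I_C·R_C − I_E·R_E = 24 − 3.49×1 − 3.53×0.56 = 18.5 V.
V_CE = 18.5 V > 0.2 V confirms active-region operation.

I_C ≈ 3.5 mA, V_CE ≈ 19 V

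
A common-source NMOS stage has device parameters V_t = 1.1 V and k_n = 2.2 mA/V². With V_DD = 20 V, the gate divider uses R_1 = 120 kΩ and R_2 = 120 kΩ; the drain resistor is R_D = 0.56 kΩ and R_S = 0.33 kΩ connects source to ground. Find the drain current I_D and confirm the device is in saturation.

V_G = V_DD·R_2/(R_1+R_2) = 20×120/240 = 10 V.
Assume saturation: I_D = (k_n/2)(V_GS − V_t)² with V_GS = V_G − I_D·R_S = 10 − 0.33·I_D.
Substituting gives 0.12·I_D² − 7.46·I_D + 87.1 = 0, with roots I_D = 15.6 or 46.7 mA.
The root I_D = 46.7 mA gives V_GS = -5.42 V ≤ V_t, so take I_D = 15.6 mA.
Then V_GS = 4.86 V and V_DS = V_DD − I_D(R_D+R_S) = 20 − 15.6×0.89 = 6.14 V.
Saturation requires V_DS ≥ V_GS − V_t = 3.76 V; 6.14 ≥ 3.76 ✓.

I_D ≈ 16 mA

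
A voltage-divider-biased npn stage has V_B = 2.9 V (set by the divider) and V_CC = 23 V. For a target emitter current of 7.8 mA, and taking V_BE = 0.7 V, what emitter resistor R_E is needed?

R_E ≈ 0.28 kΩ

V_E = V_B − V_BE = 2.9 − 0.7 = 2.2 V.
R_E = V_E / I_E = 2.2 / 7.8 = 0.282 kΩ.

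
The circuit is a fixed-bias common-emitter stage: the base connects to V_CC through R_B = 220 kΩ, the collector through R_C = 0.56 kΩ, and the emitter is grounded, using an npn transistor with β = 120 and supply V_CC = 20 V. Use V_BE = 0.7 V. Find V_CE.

V_CE ≈ 14 V

Base loop: V_CC = I_B·R_B + V_BE, so I_B = (20 − 0.7)/220 kΩ = 0.0877 mA.
In the active region I_C = β·I_B = 120 × 0.0877 = 10.5 mA.
Collector loop: V_CE = V_CC − I_C·R_C = 20 − 10.5×0.56 = 14.1 V.
Since V_CE = 14.1 V > V_CE(sat) ≈ 0.2 V, the transistor is in the active region as assumed.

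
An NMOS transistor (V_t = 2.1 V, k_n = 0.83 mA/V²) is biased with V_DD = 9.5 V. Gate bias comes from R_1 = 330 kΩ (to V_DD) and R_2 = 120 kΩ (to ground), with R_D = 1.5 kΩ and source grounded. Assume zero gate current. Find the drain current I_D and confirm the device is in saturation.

I_D ≈ 0.078 mA

V_G = V_DD·R_2/(R_1+R_2) = 9.5×120/450 = 2.53 V. With the source grounded, V_GS = V_G = 2.53 V.
Assume saturation: I_D = (k_n/2)(V_GS − V_t)² = (0.83/2)×(2.53 − 2.1)² = 0.415×0.433² = 0.0779 mA.
V_DS = V_DD − I_D·R_D = 9.5 − 0.0779×1.5 = 9.38 V.
Saturation requires V_DS ≥ V_GS − V_t = 0.433 V; 9.38 ≥ 0.433 ✓.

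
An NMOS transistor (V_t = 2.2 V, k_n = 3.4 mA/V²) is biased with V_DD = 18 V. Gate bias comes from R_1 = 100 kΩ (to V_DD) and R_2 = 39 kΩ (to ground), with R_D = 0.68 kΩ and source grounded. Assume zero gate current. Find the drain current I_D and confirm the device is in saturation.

V_G = V_DD·R_2/(R_1+R_2) = 18×39/139 = 5.05 V. With the source grounded, V_GS = V_G = 5.05 V.
Assume saturation: I_D = (k_n/2)(V_GS − V_t)² = (3.4/2)×(5.05 − 2.2)² = 1.7×2.85² = 13.8 mA.
V_DS = V_DD − I_D·R_D = 18 − 13.8×0.68 = 8.61 V.
Saturation requires V_DS ≥ V_GS − V_t = 2.85 V; 8.61 ≥ 2.85 ✓.

I_D ≈ 14 mA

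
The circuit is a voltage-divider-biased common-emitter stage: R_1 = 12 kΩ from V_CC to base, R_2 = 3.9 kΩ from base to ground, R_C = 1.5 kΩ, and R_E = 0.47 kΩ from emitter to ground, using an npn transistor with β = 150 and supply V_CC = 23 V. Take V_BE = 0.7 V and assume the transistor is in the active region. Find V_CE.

V_CE ≈ 3.2 V

Thevenize the base divider: V_Th = V_CC·R_2/(R_1+R_2) = 23×3.9/15.9 = 5.64 V, R_Th = R_1‖R_2 = 2.94 kΩ.
Base-emitter loop: V_Th = I_B·R_Th + V_BE + (β+1)I_B·R_E, so I_B = (5.64 − 0.7) / (2.94 + 151×0.47) = 0.0669 mA.
I_C = β·I_B = 150×0.0669 = 10 mA, and I_E = (β+1)I_B = 10.1 mA.
V_CE = V_CC − I_C·R_C − I_E·R_E = 23 − 10×1.5 − 10.1×0.47 = 3.21 V.
V_CE = 3.21 V > 0.2 V confirms active-region operation.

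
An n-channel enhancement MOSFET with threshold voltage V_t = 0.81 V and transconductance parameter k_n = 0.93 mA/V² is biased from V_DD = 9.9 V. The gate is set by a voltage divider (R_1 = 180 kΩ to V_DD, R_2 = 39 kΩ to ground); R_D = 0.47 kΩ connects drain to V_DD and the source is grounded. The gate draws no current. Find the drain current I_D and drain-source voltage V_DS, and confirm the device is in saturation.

I_D ≈ 0.42 mA, V_DS ≈ 9.7 V

V_G = V_DD·R_2/(R_1+R_2) = 9.9×39/219 = 1.76 V. With the source grounded, V_GS = V_G = 1.76 V.
Assume saturation: I_D = (k_n/2)(V_GS − V_t)² = (0.93/2)×(1.76 − 0.81)² = 0.465×0.953² = 0.422 mA.
V_DS = V_DD − I_D·R_D = 9.9 − 0.422×0.47 = 9.7 V.
Saturation requires V_DS ≥ V_GS − V_t = 0.953 V; 9.7 ≥ 0.953 ✓.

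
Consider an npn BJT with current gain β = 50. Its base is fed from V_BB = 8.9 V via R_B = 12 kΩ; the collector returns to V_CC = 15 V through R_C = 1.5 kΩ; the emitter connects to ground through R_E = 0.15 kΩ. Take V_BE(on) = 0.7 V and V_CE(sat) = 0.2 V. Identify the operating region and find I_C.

saturation; I_C ≈ 8.9 mA

Assume active: I_B = (8.9 − 0.7)/(12 + 51×0.15) = 0.417 mA, I_C = β·I_B = 20.9 mA.
Then V_CE = 15 − 20.9×1.5 − 21.3×0.15 = -19.5 V < 0.2 V — the active assumption fails.
Re-solve with V_CE = 0.2 V. KCL at the emitter: V_E/R_E = (V_BB−0.7−V_E)/R_B + (V_CC−0.2−V_E)/R_C, giving V_E = 1.42 V.
I_C = (V_CC − 0.2 − V_E)/R_C = (14.8 − 1.42)/1.5 = 8.92 mA.
Check: I_B = (8.2 − 1.42)/12 = 0.565 mA, and β·I_B = 28.2 mA > I_C, confirming saturation.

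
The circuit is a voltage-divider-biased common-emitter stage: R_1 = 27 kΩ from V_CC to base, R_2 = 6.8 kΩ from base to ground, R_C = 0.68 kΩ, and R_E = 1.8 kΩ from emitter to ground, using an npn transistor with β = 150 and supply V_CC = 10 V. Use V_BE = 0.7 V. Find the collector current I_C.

I_C ≈ 0.71 mA

Thevenize the base divider: V_Th = V_CC·R_2/(R_1+R_2) = 10×6.8/33.8 = 2.01 V, R_Th = R_1‖R_2 = 5.43 kΩ.
Base-emitter loop: V_Th = I_B·R_Th + V_BE + (β+1)I_B·R_E, so I_B = (2.01 − 0.7) / (5.43 + 151×1.8) = 0.00473 mA.
I_C = β·I_B = 150×0.00473 = 0.71 mA, and I_E = (β+1)I_B = 0.715 mA.
V_CE = V_CC − I_C·R_C − I_E·R_E = 10 − 0.71×0.68 − 0.715×1.8 = 8.23 V.
V_CE = 8.23 V > 0.2 V confirms active-region operation.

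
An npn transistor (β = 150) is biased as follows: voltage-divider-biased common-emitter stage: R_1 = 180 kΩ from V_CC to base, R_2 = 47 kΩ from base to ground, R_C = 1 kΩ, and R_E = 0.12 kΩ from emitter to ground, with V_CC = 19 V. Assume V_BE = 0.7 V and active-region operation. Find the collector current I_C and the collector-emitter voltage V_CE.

Thevenize the base divider: V_Th = V_CC·R_2/(R_1+R_2) = 19×47/227 = 3.93 V, R_Th = R_1‖R_2 = 37.3 kΩ.
Base-emitter loop: V_Th = I_B·R_Th + V_BE + (β+1)I_B·R_E, so I_B = (3.93 − 0.7) / (37.3 + 151×0.12) = 0.0584 mA.
I_C = β·I_B = 150×0.0584 = 8.76 mA, and I_E = (β+1)I_B = 8.82 mA.
V_CE = V_CC − I_C·R_C − I_E·R_E = 19 − 8.76×1 − 8.82×0.12 = 9.18 V.
V_CE = 9.18 V > 0.2 V confirms active-region operation.

I_C ≈ 8.8 mA, V_CE ≈ 9.2 V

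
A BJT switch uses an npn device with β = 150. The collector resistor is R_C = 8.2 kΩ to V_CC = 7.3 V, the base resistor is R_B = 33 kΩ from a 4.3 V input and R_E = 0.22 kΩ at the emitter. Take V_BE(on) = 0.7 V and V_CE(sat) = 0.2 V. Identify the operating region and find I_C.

Assume active: I_B = (4.3 − 0.7)/(33 + 151×0.22) = 0.0544 mA, I_C = β·I_B = 8.15 mA.
Then V_CE = 7.3 − 8.15×8.2 − 8.21×0.22 = -61.4 V < 0.2 V — the active assumption fails.
Re-solve with V_CE = 0.2 V. KCL at the emitter: V_E/R_E = (V_BB−0.7−V_E)/R_B + (V_CC−0.2−V_E)/R_C, giving V_E = 0.208 V.
I_C = (V_CC − 0.2 − V_E)/R_C = (7.1 − 0.208)/8.2 = 0.841 mA.
Check: I_B = (3.6 − 0.208)/33 = 0.103 mA, and β·I_B = 15.4 mA > I_C, confirming saturation.

saturation; I_C ≈ 0.84 mA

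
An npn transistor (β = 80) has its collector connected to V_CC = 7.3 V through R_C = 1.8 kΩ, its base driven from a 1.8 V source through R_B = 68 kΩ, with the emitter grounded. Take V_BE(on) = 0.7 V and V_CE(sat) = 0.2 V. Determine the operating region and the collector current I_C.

Assume active. Base-emitter loop: I_B = (V_BB − V_BE)/R_B = (1.8 − 0.7)/68 = 0.0162 mA.
I_C = β·I_B = 80×0.0162 = 1.29 mA.
V_CE = V_CC − I_C·R_C = 7.3 − 1.29×1.8 = 4.97 V > V_CE(sat), so the active-region assumption holds.

active; I_C ≈ 1.3 mA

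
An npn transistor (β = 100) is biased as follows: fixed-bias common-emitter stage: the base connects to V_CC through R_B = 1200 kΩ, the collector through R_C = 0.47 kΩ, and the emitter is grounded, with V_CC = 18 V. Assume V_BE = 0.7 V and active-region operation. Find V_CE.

Base loop: V_CC = I_B·R_B + V_BE, so I_B = (18 − 0.7)/1200 kΩ = 0.0144 mA.
In the active region I_C = β·I_B = 100 × 0.0144 = 1.44 mA.
Collector loop: V_CE = V_CC − I_C·R_C = 18 − 1.44×0.47 = 17.3 V.
Since V_CE = 17.3 V > V_CE(sat) ≈ 0.2 V, the transistor is in the active region as assumed.

V_CE ≈ 17 V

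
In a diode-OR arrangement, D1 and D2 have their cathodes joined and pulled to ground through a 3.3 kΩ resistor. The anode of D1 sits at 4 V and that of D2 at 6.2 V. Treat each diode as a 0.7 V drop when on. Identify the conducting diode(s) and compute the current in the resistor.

Assume both conduct. Then node N would need to be at both 4−0.7 = 3.3 V and 6.2−0.7 = 5.5 V, which is impossible.
Assume only D2 conducts: V_N = 6.2 − 0.7 = 5.5 V, so I_R = 5.5/3.3 = 1.67 mA.
Check D1: its anode-to-cathode voltage is 4 − 5.5 = -1.5 V < 0.7 V, so it is off. The assumption is consistent.

Only D2 conducts; I_R ≈ 1.7 mA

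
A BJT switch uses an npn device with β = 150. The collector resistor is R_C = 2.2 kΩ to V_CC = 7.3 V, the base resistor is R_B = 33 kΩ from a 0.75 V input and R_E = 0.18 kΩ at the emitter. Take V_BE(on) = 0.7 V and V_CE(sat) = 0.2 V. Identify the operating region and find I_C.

Assume active. Base-emitter loop: I_B = (V_BB − V_BE)/(R_B + (β+1)R_E) = (0.75 − 0.7)/(33 + 151×0.18) = 0.000831 mA.
I_C = β·I_B = 150×0.000831 = 0.125 mA.
V_CE = V_CC − I_C·R_C − I_E·R_E = 7.3 − 0.125×2.2 − 0.125×0.18 = 7 V > V_CE(sat), so the active-region assumption holds.

active; I_C ≈ 0.12 mA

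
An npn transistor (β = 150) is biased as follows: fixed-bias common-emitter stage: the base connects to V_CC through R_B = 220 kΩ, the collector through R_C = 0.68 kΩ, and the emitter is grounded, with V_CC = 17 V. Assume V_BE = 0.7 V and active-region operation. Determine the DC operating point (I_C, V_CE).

I_C ≈ 11 mA, V_CE ≈ 9.4 V

Base loop: V_CC = I_B·R_B + V_BE, so I_B = (17 − 0.7)/220 kΩ = 0.0741 mA.
In the active region I_C = β·I_B = 150 × 0.0741 = 11.1 mA.
Collector loop: V_CE = V_CC − I_C·R_C = 17 − 11.1×0.68 = 9.44 V.
Since V_CE = 9.44 V > V_CE(sat) ≈ 0.2 V, the transistor is in the active region as assumed.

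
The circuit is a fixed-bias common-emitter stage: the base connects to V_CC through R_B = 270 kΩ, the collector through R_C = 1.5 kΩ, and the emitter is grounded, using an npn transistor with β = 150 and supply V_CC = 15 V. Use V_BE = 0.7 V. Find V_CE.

Base loop: V_CC = I_B·R_B + V_BE, so I_B = (15 − 0.7)/270 kΩ = 0.053 mA.
In the active region I_C = β·I_B = 150 × 0.053 = 7.94 mA.
Collector loop: V_CE = V_CC − I_C·R_C = 15 − 7.94×1.5 = 3.08 V.
Since V_CE = 3.08 V > V_CE(sat) ≈ 0.2 V, the transistor is in the active region as assumed.

V_CE ≈ 3.1 V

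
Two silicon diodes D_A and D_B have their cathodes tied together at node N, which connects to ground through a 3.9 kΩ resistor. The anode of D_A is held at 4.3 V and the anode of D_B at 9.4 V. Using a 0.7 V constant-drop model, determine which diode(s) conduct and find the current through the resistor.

Assume both conduct. Then node N would need to be at both 4.3−0.7 = 3.6 V and 9.4−0.7 = 8.7 V, which is impossible.
Assume only D_B conducts: V_N = 9.4 − 0.7 = 8.7 V, so I_R = 8.7/3.9 = 2.23 mA.
Check D_A: its anode-to-cathode voltage is 4.3 − 8.7 = -4.4 V < 0.7 V, so it is off. The assumption is consistent.

Only D_B conducts; I_R ≈ 2.2 mA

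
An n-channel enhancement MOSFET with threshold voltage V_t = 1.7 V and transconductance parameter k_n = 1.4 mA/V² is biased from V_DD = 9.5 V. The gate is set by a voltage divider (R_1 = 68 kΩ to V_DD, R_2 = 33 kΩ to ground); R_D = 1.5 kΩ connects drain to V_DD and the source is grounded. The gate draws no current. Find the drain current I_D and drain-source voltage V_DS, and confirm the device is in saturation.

I_D ≈ 1.4 mA, V_DS ≈ 7.4 V

V_G = V_DD·R_2/(R_1+R_2) = 9.5×33/101 = 3.1 V. With the source grounded, V_GS = V_G = 3.1 V.
Assume saturation: I_D = (k_n/2)(V_GS − V_t)² = (1.4/2)×(3.1 − 1.7)² = 0.7×1.4² = 1.38 mA.
V_DS = V_DD − I_D·R_D = 9.5 − 1.38×1.5 = 7.43 V.
Saturation requires V_DS ≥ V_GS − V_t = 1.4 V; 7.43 ≥ 1.4 ✓.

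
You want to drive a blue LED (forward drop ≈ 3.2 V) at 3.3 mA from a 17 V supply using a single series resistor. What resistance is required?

R ≈ 4.2 kΩ

The resistor drops V_S − V_D = 17 − 3.2 = 13.8 V at 3.3 mA.
R = 13.8 V / 3.3 mA = 4.18 kΩ.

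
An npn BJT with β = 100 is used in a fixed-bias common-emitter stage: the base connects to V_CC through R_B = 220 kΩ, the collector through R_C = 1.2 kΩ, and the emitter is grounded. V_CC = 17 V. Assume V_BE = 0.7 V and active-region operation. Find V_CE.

V_CE ≈ 8.1 V

Base loop: V_CC = I_B·R_B + V_BE, so I_B = (17 − 0.7)/220 kΩ = 0.0741 mA.
In the active region I_C = β·I_B = 100 × 0.0741 = 7.41 mA.
Collector loop: V_CE = V_CC − I_C·R_C = 17 − 7.41×1.2 = 8.11 V.
Since V_CE = 8.11 V > V_CE(sat) ≈ 0.2 V, the transistor is in the active region as assumed.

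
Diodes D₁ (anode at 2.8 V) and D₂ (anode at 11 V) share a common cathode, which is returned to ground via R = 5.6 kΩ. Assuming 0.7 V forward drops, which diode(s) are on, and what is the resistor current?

Only D₂ conducts; I_R ≈ 1.8 mA

Assume both conduct. Then node N would need to be at both 2.8−0.7 = 2.1 V and 11−0.7 = 10.3 V, which is impossible.
Assume only D₂ conducts: V_N = 11 − 0.7 = 10.3 V, so I_R = 10.3/5.6 = 1.84 mA.
Check D₁: its anode-to-cathode voltage is 2.8 − 10.3 = -7.5 V < 0.7 V, so it is off. The assumption is consistent.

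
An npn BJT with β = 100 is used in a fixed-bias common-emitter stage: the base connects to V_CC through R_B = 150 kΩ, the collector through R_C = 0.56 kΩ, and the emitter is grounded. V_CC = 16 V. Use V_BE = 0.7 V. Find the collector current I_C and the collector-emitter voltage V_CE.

Base loop: V_CC = I_B·R_B + V_BE, so I_B = (16 − 0.7)/150 kΩ = 0.102 mA.
In the active region I_C = β·I_B = 100 × 0.102 = 10.2 mA.
Collector loop: V_CE = V_CC − I_C·R_C = 16 − 10.2×0.56 = 10.3 V.
Since V_CE = 10.3 V > V_CE(sat) ≈ 0.2 V, the transistor is in the active region as assumed.

I_C ≈ 10 mA, V_CE ≈ 10 V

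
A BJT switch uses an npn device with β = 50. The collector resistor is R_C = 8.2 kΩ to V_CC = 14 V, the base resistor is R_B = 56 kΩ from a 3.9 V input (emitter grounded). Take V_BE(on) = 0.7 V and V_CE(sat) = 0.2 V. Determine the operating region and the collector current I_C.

Assume active: I_B = (3.9 − 0.7)/56 = 0.0571 mA, giving I_C = β·I_B = 2.86 mA.
But then V_CE = 14 − 2.86×8.2 = -9.43 V < V_CE(sat) = 0.2 V — impossible in the active region.
So the transistor is saturated. With V_CE = 0.2 V, I_C = (V_CC − 0.2)/R_C = 13.8/8.2 = 1.68 mA.
Check: β·I_B = 2.86 mA > I_C = 1.68 mA, confirming saturation.

saturation; I_C ≈ 1.7 mA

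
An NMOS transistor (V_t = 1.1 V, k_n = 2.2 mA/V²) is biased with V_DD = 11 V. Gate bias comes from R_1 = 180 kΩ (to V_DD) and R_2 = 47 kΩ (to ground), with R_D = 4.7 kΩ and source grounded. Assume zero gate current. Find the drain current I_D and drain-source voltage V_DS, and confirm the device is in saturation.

V_G = V_DD·R_2/(R_1+R_2) = 11×47/227 = 2.28 V. With the source grounded, V_GS = V_G = 2.28 V.
Assume saturation: I_D = (k_n/2)(V_GS − V_t)² = (2.2/2)×(2.28 − 1.1)² = 1.1×1.18² = 1.53 mA.
V_DS = V_DD − I_D·R_D = 11 − 1.53×4.7 = 3.83 V.
Saturation requires V_DS ≥ V_GS − V_t = 1.18 V; 3.83 ≥ 1.18 ✓.

I_D ≈ 1.5 mA, V_DS ≈ 3.8 V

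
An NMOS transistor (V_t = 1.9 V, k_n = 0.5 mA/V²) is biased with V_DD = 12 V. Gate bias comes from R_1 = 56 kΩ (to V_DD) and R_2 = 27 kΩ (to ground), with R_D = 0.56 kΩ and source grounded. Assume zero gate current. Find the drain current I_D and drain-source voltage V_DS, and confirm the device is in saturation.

V_G = V_DD·R_2/(R_1+R_2) = 12×27/83 = 3.9 V. With the source grounded, V_GS = V_G = 3.9 V.
Assume saturation: I_D = (k_n/2)(V_GS − V_t)² = (0.5/2)×(3.9 − 1.9)² = 0.25×2² = 1 mA.
V_DS = V_DD − I_D·R_D = 12 − 1×0.56 = 11.4 V.
Saturation requires V_DS ≥ V_GS − V_t = 2 V; 11.4 ≥ 2 ✓.

I_D ≈ 1 mA, V_DS ≈ 11 V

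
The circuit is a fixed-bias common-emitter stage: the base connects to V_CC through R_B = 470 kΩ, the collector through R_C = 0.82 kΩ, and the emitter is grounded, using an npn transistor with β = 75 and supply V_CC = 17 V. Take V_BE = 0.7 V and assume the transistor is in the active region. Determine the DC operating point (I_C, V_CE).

I_C ≈ 2.6 mA, V_CE ≈ 15 V

Base loop: V_CC = I_B·R_B + V_BE, so I_B = (17 − 0.7)/470 kΩ = 0.0347 mA.
In the active region I_C = β·I_B = 75 × 0.0347 = 2.6 mA.
Collector loop: V_CE = V_CC − I_C·R_C = 17 − 2.6×0.82 = 14.9 V.
Since V_CE = 14.9 V > V_CE(sat) ≈ 0.2 V, the transistor is in the active region as assumed.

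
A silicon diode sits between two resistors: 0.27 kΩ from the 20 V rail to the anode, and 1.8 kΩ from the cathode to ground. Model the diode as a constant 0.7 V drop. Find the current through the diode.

I ≈ 9.3 mA

The two resistors are in series with the diode, so KVL gives 20 = I·0.27 + 0.7 + I·1.8.
I = (20 − 0.7) / (0.27 + 1.8) kΩ = 19.3 / 2.07 = 9.32 mA.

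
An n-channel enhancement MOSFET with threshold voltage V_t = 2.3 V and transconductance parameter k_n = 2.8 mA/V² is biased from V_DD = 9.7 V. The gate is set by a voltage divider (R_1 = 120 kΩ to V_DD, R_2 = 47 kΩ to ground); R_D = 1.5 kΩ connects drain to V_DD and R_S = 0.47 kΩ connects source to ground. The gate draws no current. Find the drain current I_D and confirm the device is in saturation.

V_G = V_DD·R_2/(R_1+R_2) = 9.7×47/167 = 2.73 V.
Assume saturation: I_D = (k_n/2)(V_GS − V_t)² with V_GS = V_G − I_D·R_S = 2.73 − 0.47·I_D.
Substituting gives 0.309·I_D² − 1.57·I_D + 0.259 = 0, with roots I_D = 0.171 or 4.89 mA.
The root I_D = 4.89 mA gives V_GS = 0.431 V ≤ V_t, so take I_D = 0.171 mA.
Then V_GS = 2.65 V and V_DS = V_DD − I_D(R_D+R_S) = 9.7 − 0.171×1.97 = 9.36 V.
Saturation requires V_DS ≥ V_GS − V_t = 0.35 V; 9.36 ≥ 0.35 ✓.

I_D ≈ 0.17 mA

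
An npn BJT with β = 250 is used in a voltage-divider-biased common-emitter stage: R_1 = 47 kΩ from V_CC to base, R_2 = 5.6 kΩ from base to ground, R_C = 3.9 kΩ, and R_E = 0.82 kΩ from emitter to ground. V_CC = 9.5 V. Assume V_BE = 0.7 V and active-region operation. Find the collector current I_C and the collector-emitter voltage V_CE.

Thevenize the base divider: V_Th = V_CC·R_2/(R_1+R_2) = 9.5×5.6/52.6 = 1.01 V, R_Th = R_1‖R_2 = 5 kΩ.
Base-emitter loop: V_Th = I_B·R_Th + V_BE + (β+1)I_B·R_E, so I_B = (1.01 − 0.7) / (5 + 251×0.82) = 0.00148 mA.
I_C = β·I_B = 250×0.00148 = 0.369 mA, and I_E = (β+1)I_B = 0.371 mA.
V_CE = V_CC − I_C·R_C − I_E·R_E = 9.5 − 0.369×3.9 − 0.371×0.82 = 7.76 V.
V_CE = 7.76 V > 0.2 V confirms active-region operation.

I_C ≈ 0.37 mA, V_CE ≈ 7.8 V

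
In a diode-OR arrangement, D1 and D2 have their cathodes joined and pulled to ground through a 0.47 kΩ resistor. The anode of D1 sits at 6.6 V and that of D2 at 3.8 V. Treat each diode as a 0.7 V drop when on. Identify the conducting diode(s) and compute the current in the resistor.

Only D1 conducts; I_R ≈ 13 mA

Assume both conduct. Then node N would need to be at both 6.6−0.7 = 5.9 V and 3.8−0.7 = 3.1 V, which is impossible.
Assume only D1 conducts: V_N = 6.6 − 0.7 = 5.9 V, so I_R = 5.9/0.47 = 12.6 mA.
Check D2: its anode-to-cathode voltage is 3.8 − 5.9 = -2.1 V < 0.7 V, so it is off. The assumption is consistent.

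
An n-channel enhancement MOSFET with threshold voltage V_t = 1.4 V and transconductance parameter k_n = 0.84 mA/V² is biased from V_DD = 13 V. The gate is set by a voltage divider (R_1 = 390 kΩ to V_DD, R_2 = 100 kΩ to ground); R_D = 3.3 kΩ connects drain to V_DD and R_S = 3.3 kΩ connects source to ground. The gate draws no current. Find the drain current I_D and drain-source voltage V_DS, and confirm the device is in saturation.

V_G = V_DD·R_2/(R_1+R_2) = 13×100/490 = 2.65 V.
Assume saturation: I_D = (k_n/2)(V_GS − V_t)² with V_GS = V_G − I_D·R_S = 2.65 − 3.3·I_D.
Substituting gives 4.57·I_D² − 4.47·I_D + 0.659 = 0, with roots I_D = 0.181 or 0.797 mA.
The root I_D = 0.797 mA gives V_GS = 0.0223 V ≤ V_t, so take I_D = 0.181 mA.
Then V_GS = 2.06 V and V_DS = V_DD − I_D(R_D+R_S) = 13 − 0.181×6.6 = 11.8 V.
Saturation requires V_DS ≥ V_GS − V_t = 0.656 V; 11.8 ≥ 0.656 ✓.

I_D ≈ 0.18 mA, V_DS ≈ 12 V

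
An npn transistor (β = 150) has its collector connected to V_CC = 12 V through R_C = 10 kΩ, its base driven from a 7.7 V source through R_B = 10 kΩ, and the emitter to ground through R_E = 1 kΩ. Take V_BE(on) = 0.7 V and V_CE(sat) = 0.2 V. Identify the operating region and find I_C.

Assume active: I_B = (7.7 − 0.7)/(10 + 151×1) = 0.0435 mA, I_C = β·I_B = 6.52 mA.
Then V_CE = 12 − 6.52×10 − 6.57×1 = -59.8 V < 0.2 V — the active assumption fails.
Re-solve with V_CE = 0.2 V. KCL at the emitter: V_E/R_E = (V_BB−0.7−V_E)/R_B + (V_CC−0.2−V_E)/R_C, giving V_E = 1.57 V.
I_C = (V_CC − 0.2 − V_E)/R_C = (11.8 − 1.57)/10 = 1.02 mA.
Check: I_B = (7 − 1.57)/10 = 0.543 mA, and β·I_B = 81.5 mA > I_C, confirming saturation.

saturation; I_C ≈ 1 mA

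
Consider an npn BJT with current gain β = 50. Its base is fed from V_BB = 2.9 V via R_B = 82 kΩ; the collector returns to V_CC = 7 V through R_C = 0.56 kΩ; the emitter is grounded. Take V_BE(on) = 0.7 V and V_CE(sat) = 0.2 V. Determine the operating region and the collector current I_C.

Assume active. Base-emitter loop: I_B = (V_BB − V_BE)/R_B = (2.9 − 0.7)/82 = 0.0268 mA.
I_C = β·I_B = 50×0.0268 = 1.34 mA.
V_CE = V_CC − I_C·R_C = 7 − 1.34×0.56 = 6.25 V > V_CE(sat), so the active-region assumption holds.

active; I_C ≈ 1.3 mA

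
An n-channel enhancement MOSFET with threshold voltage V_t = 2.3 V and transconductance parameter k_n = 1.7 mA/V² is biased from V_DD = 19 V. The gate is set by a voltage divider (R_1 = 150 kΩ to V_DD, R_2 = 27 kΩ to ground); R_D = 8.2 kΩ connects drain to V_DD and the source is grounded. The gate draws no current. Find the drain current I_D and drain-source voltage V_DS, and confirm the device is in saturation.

V_G = V_DD·R_2/(R_1+R_2) = 19×27/177 = 2.9 V. With the source grounded, V_GS = V_G = 2.9 V.
Assume saturation: I_D = (k_n/2)(V_GS − V_t)² = (1.7/2)×(2.9 − 2.3)² = 0.85×0.598² = 0.304 mA.
V_DS = V_DD − I_D·R_D = 19 − 0.304×8.2 = 16.5 V.
Saturation requires V_DS ≥ V_GS − V_t = 0.598 V; 16.5 ≥ 0.598 ✓.

I_D ≈ 0.3 mA, V_DS ≈ 17 V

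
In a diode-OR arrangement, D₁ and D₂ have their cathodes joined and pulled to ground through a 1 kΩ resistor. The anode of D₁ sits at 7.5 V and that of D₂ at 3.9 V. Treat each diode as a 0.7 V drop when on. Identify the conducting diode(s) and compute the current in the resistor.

Only D₁ conducts; I_R ≈ 6.8 mA

Assume both conduct. Then node N would need to be at both 7.5−0.7 = 6.8 V and 3.9−0.7 = 3.2 V, which is impossible.
Assume only D₁ conducts: V_N = 7.5 − 0.7 = 6.8 V, so I_R = 6.8/1 = 6.8 mA.
Check D₂: its anode-to-cathode voltage is 3.9 − 6.8 = -2.9 V < 0.7 V, so it is off. The assumption is consistent.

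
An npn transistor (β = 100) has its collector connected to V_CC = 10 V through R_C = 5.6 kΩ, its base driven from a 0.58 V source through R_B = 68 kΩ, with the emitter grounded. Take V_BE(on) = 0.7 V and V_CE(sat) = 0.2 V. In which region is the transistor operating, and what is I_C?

cutoff; I_C ≈ 0

V_BB = 0.58 V ≤ V_BE(on) = 0.7 V, so the base-emitter junction is not forward biased.
The transistor is in cutoff: I_B = I_C = 0.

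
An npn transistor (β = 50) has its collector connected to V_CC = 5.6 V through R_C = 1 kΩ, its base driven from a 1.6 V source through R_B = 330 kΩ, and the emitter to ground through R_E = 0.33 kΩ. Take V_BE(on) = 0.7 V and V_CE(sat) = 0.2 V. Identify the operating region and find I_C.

active; I_C ≈ 0.13 mA

Assume active. Base-emitter loop: I_B = (V_BB − V_BE)/(R_B + (β+1)R_E) = (1.6 − 0.7)/(330 + 51×0.33) = 0.00259 mA.
I_C = β·I_B = 50×0.00259 = 0.13 mA.
V_CE = V_CC − I_C·R_C − I_E·R_E = 5.6 − 0.13×1 − 0.132×0.33 = 5.43 V > V_CE(sat), so the active-region assumption holds.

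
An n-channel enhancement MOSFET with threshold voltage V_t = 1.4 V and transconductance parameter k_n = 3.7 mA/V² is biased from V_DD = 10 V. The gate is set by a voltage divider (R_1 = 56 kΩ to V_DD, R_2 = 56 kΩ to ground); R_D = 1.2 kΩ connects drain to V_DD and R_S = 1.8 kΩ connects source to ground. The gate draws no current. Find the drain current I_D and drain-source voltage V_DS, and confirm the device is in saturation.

I_D ≈ 1.5 mA, V_DS ≈ 5.5 V

V_G = V_DD·R_2/(R_1+R_2) = 10×56/112 = 5 V.
Assume saturation: I_D = (k_n/2)(V_GS − V_t)² with V_GS = V_G − I_D·R_S = 5 − 1.8·I_D.
Substituting gives 5.99·I_D² − 25·I_D + 24 = 0, with roots I_D = 1.5 or 2.67 mA.
The root I_D = 2.67 mA gives V_GS = 0.199 V ≤ V_t, so take I_D = 1.5 mA.
Then V_GS = 2.3 V and V_DS = V_DD − I_D(R_D+R_S) = 10 − 1.5×3 = 5.5 V.
Saturation requires V_DS ≥ V_GS − V_t = 0.9 V; 5.5 ≥ 0.9 ✓.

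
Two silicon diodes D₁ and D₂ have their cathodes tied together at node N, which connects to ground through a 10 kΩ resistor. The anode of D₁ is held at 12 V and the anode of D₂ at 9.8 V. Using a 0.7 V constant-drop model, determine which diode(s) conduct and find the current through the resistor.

Only D₁ conducts; I_R ≈ 1.1 mA

Assume both conduct. Then node N would need to be at both 12−0.7 = 11.3 V and 9.8−0.7 = 9.1 V, which is impossible.
Assume only D₁ conducts: V_N = 12 − 0.7 = 11.3 V, so I_R = 11.3/10 = 1.13 mA.
Check D₂: its anode-to-cathode voltage is 9.8 − 11.3 = -1.5 V < 0.7 V, so it is off. The assumption is consistent.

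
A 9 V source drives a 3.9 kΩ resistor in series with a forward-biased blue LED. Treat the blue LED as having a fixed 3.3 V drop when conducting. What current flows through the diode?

I ≈ 1.5 mA

KVL around the loop: 9 = V_D + I·R = 3.3 + I × 3.9 kΩ.
So I = (9 − 3.3) / 3.9 kΩ = 5.7 / 3.9 = 1.46 mA.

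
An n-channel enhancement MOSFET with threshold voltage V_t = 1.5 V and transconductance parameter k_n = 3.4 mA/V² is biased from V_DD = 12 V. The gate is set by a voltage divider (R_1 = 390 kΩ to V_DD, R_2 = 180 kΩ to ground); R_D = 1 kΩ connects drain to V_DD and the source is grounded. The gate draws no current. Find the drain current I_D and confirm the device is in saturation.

V_G = V_DD·R_2/(R_1+R_2) = 12×180/570 = 3.79 V. With the source grounded, V_GS = V_G = 3.79 V.
Assume saturation: I_D = (k_n/2)(V_GS − V_t)² = (3.4/2)×(3.79 − 1.5)² = 1.7×2.29² = 8.91 mA.
V_DS = V_DD − I_D·R_D = 12 − 8.91×1 = 3.09 V.
Saturation requires V_DS ≥ V_GS − V_t = 2.29 V; 3.09 ≥ 2.29 ✓.

I_D ≈ 8.9 mA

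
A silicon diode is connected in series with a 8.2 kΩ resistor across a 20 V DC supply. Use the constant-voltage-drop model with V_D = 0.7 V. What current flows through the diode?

KVL around the loop: 20 = V_D + I·R = 0.7 + I × 8.2 kΩ.
So I = (20 − 0.7) / 8.2 kΩ = 19.3 / 8.2 = 2.35 mA.

I ≈ 2.4 mA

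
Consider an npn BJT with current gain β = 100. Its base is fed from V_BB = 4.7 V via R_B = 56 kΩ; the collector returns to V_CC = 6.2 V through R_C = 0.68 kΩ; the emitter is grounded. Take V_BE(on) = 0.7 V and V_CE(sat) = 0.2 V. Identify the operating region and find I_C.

active; I_C ≈ 7.1 mA

Assume active. Base-emitter loop: I_B = (V_BB − V_BE)/R_B = (4.7 − 0.7)/56 = 0.0714 mA.
I_C = β·I_B = 100×0.0714 = 7.14 mA.
V_CE = V_CC − I_C·R_C = 6.2 − 7.14×0.68 = 1.34 V > V_CE(sat), so the active-region assumption holds.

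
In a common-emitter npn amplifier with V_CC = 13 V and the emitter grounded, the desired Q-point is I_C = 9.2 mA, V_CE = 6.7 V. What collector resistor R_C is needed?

Collector loop: V_CC = I_C·R_C + V_CE.
R_C = (V_CC − V_CE)/I_C = (13 − 6.7)/9.2 = 0.685 kΩ.

R_C ≈ 0.68 kΩ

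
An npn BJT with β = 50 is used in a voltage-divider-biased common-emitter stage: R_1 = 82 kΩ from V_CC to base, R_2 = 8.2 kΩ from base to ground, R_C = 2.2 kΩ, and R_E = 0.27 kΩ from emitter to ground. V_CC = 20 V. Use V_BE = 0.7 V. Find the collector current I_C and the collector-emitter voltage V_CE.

I_C ≈ 2.6 mA, V_CE ≈ 13 V

Thevenize the base divider: V_Th = V_CC·R_2/(R_1+R_2) = 20×8.2/90.2 = 1.82 V, R_Th = R_1‖R_2 = 7.45 kΩ.
Base-emitter loop: V_Th = I_B·R_Th + V_BE + (β+1)I_B·R_E, so I_B = (1.82 − 0.7) / (7.45 + 51×0.27) = 0.0527 mA.
I_C = β·I_B = 50×0.0527 = 2.63 mA, and I_E = (β+1)I_B = 2.69 mA.
V_CE = V_CC − I_C·R_C − I_E·R_E = 20 − 2.63×2.2 − 2.69×0.27 = 13.5 V.
V_CE = 13.5 V > 0.2 V confirms active-region operation.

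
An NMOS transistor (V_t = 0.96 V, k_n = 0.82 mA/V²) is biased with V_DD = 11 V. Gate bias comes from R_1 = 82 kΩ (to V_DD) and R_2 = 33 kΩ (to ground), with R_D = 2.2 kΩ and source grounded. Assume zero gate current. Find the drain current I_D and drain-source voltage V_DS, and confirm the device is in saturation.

V_G = V_DD·R_2/(R_1+R_2) = 11×33/115 = 3.16 V. With the source grounded, V_GS = V_G = 3.16 V.
Assume saturation: I_D = (k_n/2)(V_GS − V_t)² = (0.82/2)×(3.16 − 0.96)² = 0.41×2.2² = 1.98 mA.
V_DS = V_DD − I_D·R_D = 11 − 1.98×2.2 = 6.65 V.
Saturation requires V_DS ≥ V_GS − V_t = 2.2 V; 6.65 ≥ 2.2 ✓.

I_D ≈ 2 mA, V_DS ≈ 6.6 V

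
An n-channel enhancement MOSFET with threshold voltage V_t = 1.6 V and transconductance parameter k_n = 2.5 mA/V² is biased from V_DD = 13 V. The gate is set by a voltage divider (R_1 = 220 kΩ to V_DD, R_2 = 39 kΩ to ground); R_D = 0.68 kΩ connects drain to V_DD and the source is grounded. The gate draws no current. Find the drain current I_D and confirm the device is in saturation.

I_D ≈ 0.16 mA

V_G = V_DD·R_2/(R_1+R_2) = 13×39/259 = 1.96 V. With the source grounded, V_GS = V_G = 1.96 V.
Assume saturation: I_D = (k_n/2)(V_GS − V_t)² = (2.5/2)×(1.96 − 1.6)² = 1.25×0.358² = 0.16 mA.
V_DS = V_DD − I_D·R_D = 13 − 0.16×0.68 = 12.9 V.
Saturation requires V_DS ≥ V_GS − V_t = 0.358 V; 12.9 ≥ 0.358 ✓.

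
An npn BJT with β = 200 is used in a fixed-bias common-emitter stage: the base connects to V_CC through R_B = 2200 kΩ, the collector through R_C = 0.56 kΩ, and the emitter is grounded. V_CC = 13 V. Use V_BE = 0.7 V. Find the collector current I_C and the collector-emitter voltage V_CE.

I_C ≈ 1.1 mA, V_CE ≈ 12 V

Base loop: V_CC = I_B·R_B + V_BE, so I_B = (13 − 0.7)/2200 kΩ = 0.00559 mA.
In the active region I_C = β·I_B = 200 × 0.00559 = 1.12 mA.
Collector loop: V_CE = V_CC − I_C·R_C = 13 − 1.12×0.56 = 12.4 V.
Since V_CE = 12.4 V > V_CE(sat) ≈ 0.2 V, the transistor is in the active region as assumed.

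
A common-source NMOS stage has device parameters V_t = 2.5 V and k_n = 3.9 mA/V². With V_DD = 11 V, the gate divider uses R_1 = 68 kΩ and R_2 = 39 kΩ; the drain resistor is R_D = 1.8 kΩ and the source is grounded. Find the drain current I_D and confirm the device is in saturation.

V_G = V_DD·R_2/(R_1+R_2) = 11×39/107 = 4.01 V. With the source grounded, V_GS = V_G = 4.01 V.
Assume saturation: I_D = (k_n/2)(V_GS − V_t)² = (3.9/2)×(4.01 − 2.5)² = 1.95×1.51² = 4.44 mA.
V_DS = V_DD − I_D·R_D = 11 − 4.44×1.8 = 3 V.
Saturation requires V_DS ≥ V_GS − V_t = 1.51 V; 3 ≥ 1.51 ✓.

I_D ≈ 4.4 mA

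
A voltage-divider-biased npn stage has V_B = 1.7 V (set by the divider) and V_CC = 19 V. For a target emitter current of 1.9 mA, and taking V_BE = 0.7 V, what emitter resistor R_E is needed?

R_E ≈ 0.53 kΩ

V_E = V_B − V_BE = 1.7 − 0.7 = 1 V.
R_E = V_E / I_E = 1 / 1.9 = 0.526 kΩ.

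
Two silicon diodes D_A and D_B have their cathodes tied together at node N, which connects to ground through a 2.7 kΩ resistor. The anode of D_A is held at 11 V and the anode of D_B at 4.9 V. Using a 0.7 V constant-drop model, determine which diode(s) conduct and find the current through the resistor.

Assume both conduct. Then node N would need to be at both 11−0.7 = 10.3 V and 4.9−0.7 = 4.2 V, which is impossible.
Assume only D_A conducts: V_N = 11 − 0.7 = 10.3 V, so I_R = 10.3/2.7 = 3.81 mA.
Check D_B: its anode-to-cathode voltage is 4.9 − 10.3 = -5.4 V < 0.7 V, so it is off. The assumption is consistent.

Only D_A conducts; I_R ≈ 3.8 mA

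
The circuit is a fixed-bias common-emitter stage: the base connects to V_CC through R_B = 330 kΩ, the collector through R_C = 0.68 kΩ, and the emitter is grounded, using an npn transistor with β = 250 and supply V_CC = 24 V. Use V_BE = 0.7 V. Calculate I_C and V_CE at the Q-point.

Base loop: V_CC = I_B·R_B + V_BE, so I_B = (24 − 0.7)/330 kΩ = 0.0706 mA.
In the active region I_C = β·I_B = 250 × 0.0706 = 17.7 mA.
Collector loop: V_CE = V_CC − I_C·R_C = 24 − 17.7×0.68 = 12 V.
Since V_CE = 12 V > V_CE(sat) ≈ 0.2 V, the transistor is in the active region as assumed.

I_C ≈ 18 mA, V_CE ≈ 12 V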